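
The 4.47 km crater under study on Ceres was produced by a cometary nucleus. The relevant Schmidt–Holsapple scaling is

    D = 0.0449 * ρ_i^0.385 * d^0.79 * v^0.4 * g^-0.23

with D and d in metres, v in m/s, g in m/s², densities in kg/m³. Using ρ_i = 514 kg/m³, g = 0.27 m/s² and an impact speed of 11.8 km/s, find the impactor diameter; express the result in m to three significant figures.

d ≈ 600 m

Rearranging for d: d = [D / (0.0449 · 514^0.385 · 11800^0.4 · 0.27^-0.23)]^(1/0.79).
D = 4470 m.
514^0.385 = 11.06
11800^0.4 = 42.54
0.27^-0.23 = 1.351
Denominator = 0.0449 × 11.06 × 42.54 × 1.351 = 28.54
D / 28.54 = 4470 / 28.54 = 156.6
d = 156.6^(1/0.79) = 156.6^1.2658 = 600.0 m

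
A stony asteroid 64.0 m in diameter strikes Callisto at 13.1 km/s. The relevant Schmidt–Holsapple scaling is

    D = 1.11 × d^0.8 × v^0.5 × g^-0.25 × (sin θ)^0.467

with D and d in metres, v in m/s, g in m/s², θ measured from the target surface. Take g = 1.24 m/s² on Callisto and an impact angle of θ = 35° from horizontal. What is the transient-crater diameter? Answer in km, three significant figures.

D ≈ 2.59 km

In SI units: v = 13100 m/s.
d^0.8 = 64^0.8 = 27.86
v^0.5 = 13100^0.5 = 114.5
g^-0.25 = 1.24^-0.25 = 0.9476
(sin 35°)^0.467 = 0.5736^0.467 = 0.7714
D = 1.11 × 27.86 × 114.5 × 0.9476 × 0.7714 = 2588 m
   = 2.588 km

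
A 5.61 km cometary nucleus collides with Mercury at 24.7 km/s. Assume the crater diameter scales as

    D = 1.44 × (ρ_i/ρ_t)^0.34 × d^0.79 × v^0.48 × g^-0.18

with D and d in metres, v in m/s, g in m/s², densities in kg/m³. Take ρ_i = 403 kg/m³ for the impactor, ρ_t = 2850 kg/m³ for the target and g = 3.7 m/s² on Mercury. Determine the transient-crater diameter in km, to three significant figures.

In SI units: d = 5610 m, v = 24700 m/s.
(ρ_i/ρ_t)^0.34 = (403/2850)^0.34 = 0.5142
d^0.79 = 5610^0.79 = 915.5
v^0.48 = 24700^0.48 = 128.4
g^-0.18 = 3.7^-0.18 = 0.7902
D = 1.44 × 0.5142 × 915.5 × 128.4 × 0.7902 = 68779 m
   = 68.78 km

D ≈ 68.8 km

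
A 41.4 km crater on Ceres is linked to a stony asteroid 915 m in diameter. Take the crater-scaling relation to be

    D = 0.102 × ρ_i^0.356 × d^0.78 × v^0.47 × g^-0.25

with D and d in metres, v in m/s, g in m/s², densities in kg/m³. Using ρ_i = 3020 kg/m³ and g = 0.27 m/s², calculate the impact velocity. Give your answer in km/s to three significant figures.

Rearranging for v: v = [D / (0.102 · 3020^0.356 · 915^0.78 · 0.27^-0.25)]^(1/0.47).
D = 41400 m.
3020^0.356 = 17.33
915^0.78 = 204.1
0.27^-0.25 = 1.387
Denominator = 0.102 × 17.33 × 204.1 × 1.387 = 500.4
D / 500.4 = 41400 / 500.4 = 82.73
v = 82.73^(1/0.47) = 82.73^2.1277 = 12029 m/s

v ≈ 12.0 km/s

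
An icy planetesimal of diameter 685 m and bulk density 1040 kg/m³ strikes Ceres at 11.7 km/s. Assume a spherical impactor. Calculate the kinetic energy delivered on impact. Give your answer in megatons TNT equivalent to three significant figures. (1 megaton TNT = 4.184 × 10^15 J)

v = 11700 m/s.
Mass m = (π/6) ρ d³ = (π/6) × 1040 × (685)³ = 1.750 × 10^11 kg
E = ½ m v² = 0.5 × 1.750 × 10^11 × (11700)² = 1.198 × 10^19 J
   = 1.198 × 10^19 / 4.184×10^15 = 2863 Mt

E ≈ 2860 Mt TNT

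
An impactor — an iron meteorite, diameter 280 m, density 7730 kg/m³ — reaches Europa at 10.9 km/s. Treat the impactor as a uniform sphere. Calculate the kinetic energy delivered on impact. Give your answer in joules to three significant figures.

E ≈ 5.28 × 10^18 J

v = 10900 m/s.
Mass m = (π/6) ρ d³ = (π/6) × 7730 × (280)³ = 8.885 × 10^10 kg
E = ½ m v² = 0.5 × 8.885 × 10^10 × (10900)² = 5.278 × 10^18 J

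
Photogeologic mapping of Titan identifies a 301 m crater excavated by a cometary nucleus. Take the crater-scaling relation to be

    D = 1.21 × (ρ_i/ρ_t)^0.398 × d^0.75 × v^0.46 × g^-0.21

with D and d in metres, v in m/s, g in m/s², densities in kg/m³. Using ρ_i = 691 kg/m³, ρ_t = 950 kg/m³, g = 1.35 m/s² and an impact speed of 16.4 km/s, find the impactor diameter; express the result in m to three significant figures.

d ≈ 5.24 m

Rearranging for d: d = [D / (1.21 · (691/950)^0.398 · 16400^0.46 · 1.35^-0.21)]^(1/0.75).
(691/950)^0.398 = 0.8810
16400^0.46 = 86.86
1.35^-0.21 = 0.9389
Denominator = 1.21 × 0.8810 × 86.86 × 0.9389 = 86.94
D / 86.94 = 301 / 86.94 = 3.462
d = 3.462^(1/0.75) = 3.462^1.3333 = 5.237 m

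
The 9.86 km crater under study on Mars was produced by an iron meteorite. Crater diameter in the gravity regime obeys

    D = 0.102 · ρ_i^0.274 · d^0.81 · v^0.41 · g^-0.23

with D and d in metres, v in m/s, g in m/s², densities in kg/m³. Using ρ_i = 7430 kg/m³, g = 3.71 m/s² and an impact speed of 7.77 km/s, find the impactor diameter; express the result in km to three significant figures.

Rearranging for d: d = [D / (0.102 · 7430^0.274 · 7770^0.41 · 3.71^-0.23)]^(1/0.81).
D = 9860 m.
7430^0.274 = 11.50
7770^0.41 = 39.36
3.71^-0.23 = 0.7397
Denominator = 0.102 × 11.50 × 39.36 × 0.7397 = 34.15
D / 34.15 = 9860 / 34.15 = 288.7
d = 288.7^(1/0.81) = 288.7^1.2346 = 1091 m

d ≈ 1.09 km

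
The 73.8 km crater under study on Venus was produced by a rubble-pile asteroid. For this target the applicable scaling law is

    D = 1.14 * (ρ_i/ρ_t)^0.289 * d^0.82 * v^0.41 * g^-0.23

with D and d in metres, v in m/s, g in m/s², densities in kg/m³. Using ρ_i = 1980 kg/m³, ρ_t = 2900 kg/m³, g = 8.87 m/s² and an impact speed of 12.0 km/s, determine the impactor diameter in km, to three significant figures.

d ≈ 14.2 km

Rearranging for d: d = [D / (1.14 · (1980/2900)^0.289 · 12000^0.41 · 8.87^-0.23)]^(1/0.82).
D = 73800 m.
(1980/2900)^0.289 = 0.8956
12000^0.41 = 47.04
8.87^-0.23 = 0.6053
Denominator = 1.14 × 0.8956 × 47.04 × 0.6053 = 29.07
D / 29.07 = 73800 / 29.07 = 2539
d = 2539^(1/0.82) = 2539^1.2195 = 14190 m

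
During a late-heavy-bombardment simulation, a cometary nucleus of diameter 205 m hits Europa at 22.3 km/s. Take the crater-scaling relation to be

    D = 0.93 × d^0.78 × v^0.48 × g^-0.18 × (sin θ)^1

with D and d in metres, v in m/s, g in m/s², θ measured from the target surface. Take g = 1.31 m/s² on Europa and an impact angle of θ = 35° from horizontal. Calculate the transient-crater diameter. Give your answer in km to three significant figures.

D ≈ 3.95 km

In SI units: v = 22300 m/s.
d^0.78 = 205^0.78 = 63.56
v^0.48 = 22300^0.48 = 122.2
g^-0.18 = 1.31^-0.18 = 0.9526
(sin 35°)^1 = 0.5736^1 = 0.5736
D = 0.93 × 63.56 × 122.2 × 0.9526 × 0.5736 = 3947 m
   = 3.947 km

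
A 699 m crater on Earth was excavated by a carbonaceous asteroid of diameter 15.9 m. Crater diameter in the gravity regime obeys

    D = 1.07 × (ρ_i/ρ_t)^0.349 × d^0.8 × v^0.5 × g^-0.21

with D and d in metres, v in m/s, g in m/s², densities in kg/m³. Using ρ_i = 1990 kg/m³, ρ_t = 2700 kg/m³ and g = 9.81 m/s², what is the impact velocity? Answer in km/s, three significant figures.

Rearranging for v: v = [D / (1.07 · (1990/2700)^0.349 · 15.9^0.8 · 9.81^-0.21)]^(1/0.5).
(1990/2700)^0.349 = 0.8990
15.9^0.8 = 9.144
9.81^-0.21 = 0.6191
Denominator = 1.07 × 0.8990 × 9.144 × 0.6191 = 5.446
D / 5.446 = 699 / 5.446 = 128.4
v = 128.4^(1/0.5) = 128.4^2 = 16487 m/s

v ≈ 16.5 km/s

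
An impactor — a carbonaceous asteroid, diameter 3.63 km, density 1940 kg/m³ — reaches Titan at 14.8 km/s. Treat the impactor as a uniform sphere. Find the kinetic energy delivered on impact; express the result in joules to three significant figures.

d = 3630 m; v = 14800 m/s.
Mass m = (π/6) ρ d³ = (π/6) × 1940 × (3630)³ = 4.859 × 10^13 kg
E = ½ m v² = 0.5 × 4.859 × 10^13 × (14800)² = 5.322 × 10^21 J

E ≈ 5.32 × 10^21 J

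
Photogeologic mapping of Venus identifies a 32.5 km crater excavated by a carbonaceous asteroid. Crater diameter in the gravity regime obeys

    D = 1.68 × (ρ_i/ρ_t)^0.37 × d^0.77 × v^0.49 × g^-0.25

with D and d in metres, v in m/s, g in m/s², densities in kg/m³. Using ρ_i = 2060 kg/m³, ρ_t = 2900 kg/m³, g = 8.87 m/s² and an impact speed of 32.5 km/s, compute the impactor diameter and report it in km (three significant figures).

d ≈ 1.19 km

Rearranging for d: d = [D / (1.68 · (2060/2900)^0.37 · 32500^0.49 · 8.87^-0.25)]^(1/0.77).
D = 32500 m.
(2060/2900)^0.37 = 0.8811
32500^0.49 = 162.5
8.87^-0.25 = 0.5795
Denominator = 1.68 × 0.8811 × 162.5 × 0.5795 = 139.4
D / 139.4 = 32500 / 139.4 = 233.1
d = 233.1^(1/0.77) = 233.1^1.2987 = 1188 m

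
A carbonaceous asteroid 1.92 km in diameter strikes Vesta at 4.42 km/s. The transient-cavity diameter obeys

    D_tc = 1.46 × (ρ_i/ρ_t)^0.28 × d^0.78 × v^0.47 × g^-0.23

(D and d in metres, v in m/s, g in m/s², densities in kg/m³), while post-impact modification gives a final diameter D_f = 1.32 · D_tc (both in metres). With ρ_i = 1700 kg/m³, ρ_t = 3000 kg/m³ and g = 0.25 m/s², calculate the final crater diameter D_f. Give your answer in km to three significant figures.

D_f ≈ 42.5 km

In SI: d = 1920 m, v = 4420 m/s.
(ρ_i/ρ_t)^0.28 = (1700/3000)^0.28 = 0.8530
d^0.78 = 1920^0.78 = 363.9
v^0.47 = 4420^0.47 = 51.68
g^-0.23 = 0.25^-0.23 = 1.376
D_tc = 1.46 × 0.8530 × 363.9 × 51.68 × 1.376 = 32230 m
D_f = 1.32 × 32230 = 42544 m
     = 42.54 km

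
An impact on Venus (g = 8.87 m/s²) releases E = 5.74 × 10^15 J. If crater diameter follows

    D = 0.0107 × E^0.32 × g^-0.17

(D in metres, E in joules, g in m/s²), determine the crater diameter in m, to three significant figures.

E^0.32 = (5.74 × 10^15)^0.32 = 1.104 × 10^5
g^-0.17 = 8.87^-0.17 = 0.6900
D = 0.0107 × 1.104 × 10^5 × 0.6900 = 815.1 m

D ≈ 815 m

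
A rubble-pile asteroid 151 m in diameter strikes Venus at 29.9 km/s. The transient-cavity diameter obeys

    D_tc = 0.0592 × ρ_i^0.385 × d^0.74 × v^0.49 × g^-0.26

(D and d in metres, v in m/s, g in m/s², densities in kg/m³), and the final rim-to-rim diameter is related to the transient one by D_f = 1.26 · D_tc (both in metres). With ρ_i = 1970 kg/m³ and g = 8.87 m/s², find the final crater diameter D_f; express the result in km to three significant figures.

v = 29900 m/s.
ρ_i^0.385 = 1970^0.385 = 18.55
d^0.74 = 151^0.74 = 40.97
v^0.49 = 29900^0.49 = 156.0
g^-0.26 = 8.87^-0.26 = 0.5669
D_tc = 0.0592 × 18.55 × 40.97 × 156.0 × 0.5669 = 3979 m
D_f = 1.26 × 3979 = 5014 m
     = 5.014 km

D_f ≈ 5.01 km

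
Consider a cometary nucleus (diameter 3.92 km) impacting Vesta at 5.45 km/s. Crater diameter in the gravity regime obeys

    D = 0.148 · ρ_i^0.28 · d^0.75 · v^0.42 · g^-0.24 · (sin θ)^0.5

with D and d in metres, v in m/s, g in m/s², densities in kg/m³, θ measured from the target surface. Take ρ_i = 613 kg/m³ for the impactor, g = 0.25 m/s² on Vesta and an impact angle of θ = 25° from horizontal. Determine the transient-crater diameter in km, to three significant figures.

D ≈ 14.9 km

In SI units: d = 3920 m, v = 5450 m/s.
ρ_i^0.28 = 613^0.28 = 6.032
d^0.75 = 3920^0.75 = 495.4
v^0.42 = 5450^0.42 = 37.09
g^-0.24 = 0.25^-0.24 = 1.395
(sin 25°)^0.5 = 0.4226^0.5 = 0.6501
D = 0.148 × 6.032 × 495.4 × 37.09 × 1.395 × 0.6501 = 14876 m
   = 14.88 km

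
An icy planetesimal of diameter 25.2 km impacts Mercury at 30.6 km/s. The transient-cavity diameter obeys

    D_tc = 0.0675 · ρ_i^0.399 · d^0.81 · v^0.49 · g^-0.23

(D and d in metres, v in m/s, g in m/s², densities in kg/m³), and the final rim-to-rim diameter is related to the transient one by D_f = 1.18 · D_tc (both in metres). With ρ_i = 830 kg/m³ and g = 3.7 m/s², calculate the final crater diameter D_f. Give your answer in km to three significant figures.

In SI: d = 25200 m, v = 30600 m/s.
ρ_i^0.399 = 830^0.399 = 14.61
d^0.81 = 25200^0.81 = 3674
v^0.49 = 30600^0.49 = 157.8
g^-0.23 = 3.7^-0.23 = 0.7401
D_tc = 0.0675 × 14.61 × 3674 × 157.8 × 0.7401 = 4.231 × 10^5 m
D_f = 1.18 × 4.231 × 10^5 = 4.993 × 10^5 m
     = 499.3 km

D_f ≈ 499 km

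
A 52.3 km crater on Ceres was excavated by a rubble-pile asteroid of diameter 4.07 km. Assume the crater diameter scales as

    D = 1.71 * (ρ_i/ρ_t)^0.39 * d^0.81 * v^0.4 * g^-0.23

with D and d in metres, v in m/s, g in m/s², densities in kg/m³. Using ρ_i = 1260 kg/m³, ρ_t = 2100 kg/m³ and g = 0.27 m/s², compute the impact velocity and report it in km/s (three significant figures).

v ≈ 6.22 km/s

Rearranging for v: v = [D / (1.71 · (1260/2100)^0.39 · 4070^0.81 · 0.27^-0.23)]^(1/0.4).
D = 52300 m.
(1260/2100)^0.39 = 0.8194
4070^0.81 = 839.0
0.27^-0.23 = 1.351
Denominator = 1.71 × 0.8194 × 839.0 × 1.351 = 1588
D / 1588 = 52300 / 1588 = 32.93
v = 32.93^(1/0.4) = 32.93^2.5 = 6223 m/s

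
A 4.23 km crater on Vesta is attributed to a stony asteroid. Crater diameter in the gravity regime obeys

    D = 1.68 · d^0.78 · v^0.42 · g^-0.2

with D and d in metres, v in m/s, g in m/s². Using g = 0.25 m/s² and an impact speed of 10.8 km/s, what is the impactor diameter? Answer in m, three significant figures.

d ≈ 108 m

Rearranging for d: d = [D / (1.68 · 10800^0.42 · 0.25^-0.2)]^(1/0.78).
D = 4230 m.
10800^0.42 = 49.44
0.25^-0.2 = 1.320
Denominator = 1.68 × 49.44 × 1.320 = 109.6
D / 109.6 = 4230 / 109.6 = 38.59
d = 38.59^(1/0.78) = 38.59^1.2821 = 108.1 m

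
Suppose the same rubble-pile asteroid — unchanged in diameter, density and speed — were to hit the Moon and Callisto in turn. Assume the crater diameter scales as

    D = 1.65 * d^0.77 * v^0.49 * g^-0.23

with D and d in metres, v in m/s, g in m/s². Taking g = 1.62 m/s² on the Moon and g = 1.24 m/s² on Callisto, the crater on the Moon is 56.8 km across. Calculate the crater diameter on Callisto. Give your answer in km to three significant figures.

All impactor-dependent factors cancel in the ratio, leaving D_Callisto/D_Moon = (g_Callisto/g_Moon)^-0.23.
(1.24/1.62)^-0.23 = 0.7654^-0.23 = 1.063
D_Callisto = 1.063 × 56.8 km = 60.4 km

D ≈ 60.4 km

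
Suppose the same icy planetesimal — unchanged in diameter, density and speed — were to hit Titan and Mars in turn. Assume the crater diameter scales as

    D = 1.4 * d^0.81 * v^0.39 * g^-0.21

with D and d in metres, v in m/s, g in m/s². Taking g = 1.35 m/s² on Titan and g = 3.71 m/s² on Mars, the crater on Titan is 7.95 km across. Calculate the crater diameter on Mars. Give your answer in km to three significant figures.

D ≈ 6.43 km

All impactor-dependent factors cancel in the ratio, leaving D_Mars/D_Titan = (g_Mars/g_Titan)^-0.21.
(3.71/1.35)^-0.21 = 2.748^-0.21 = 0.8087
D_Mars = 0.8087 × 7.95 km = 6.43 km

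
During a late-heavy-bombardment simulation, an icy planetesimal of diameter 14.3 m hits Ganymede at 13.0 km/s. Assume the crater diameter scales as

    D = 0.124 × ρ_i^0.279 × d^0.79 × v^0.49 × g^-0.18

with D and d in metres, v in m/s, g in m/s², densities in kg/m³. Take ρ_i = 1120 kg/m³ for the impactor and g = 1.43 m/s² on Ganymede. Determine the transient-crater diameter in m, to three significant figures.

D ≈ 699 m

In SI units: v = 13000 m/s.
ρ_i^0.279 = 1120^0.279 = 7.091
d^0.79 = 14.3^0.79 = 8.179
v^0.49 = 13000^0.49 = 103.7
g^-0.18 = 1.43^-0.18 = 0.9376
D = 0.124 × 7.091 × 8.179 × 103.7 × 0.9376 = 699.2 m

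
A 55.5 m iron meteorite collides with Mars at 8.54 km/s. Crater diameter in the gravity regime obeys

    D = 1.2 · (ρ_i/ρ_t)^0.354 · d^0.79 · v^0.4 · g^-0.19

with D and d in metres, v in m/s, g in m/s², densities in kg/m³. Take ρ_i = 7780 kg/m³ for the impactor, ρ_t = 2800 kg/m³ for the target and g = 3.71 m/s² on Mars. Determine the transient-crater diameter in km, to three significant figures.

D ≈ 1.20 km

In SI units: v = 8540 m/s.
(ρ_i/ρ_t)^0.354 = (7780/2800)^0.354 = 1.436
d^0.79 = 55.5^0.79 = 23.88
v^0.4 = 8540^0.4 = 37.38
g^-0.19 = 3.71^-0.19 = 0.7795
D = 1.2 × 1.436 × 23.88 × 37.38 × 0.7795 = 1199 m
   = 1.199 km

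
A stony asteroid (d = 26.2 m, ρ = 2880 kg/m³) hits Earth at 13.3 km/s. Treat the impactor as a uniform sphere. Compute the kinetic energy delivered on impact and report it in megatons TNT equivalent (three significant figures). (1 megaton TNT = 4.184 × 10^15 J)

E ≈ 0.573 Mt TNT

v = 13300 m/s.
Mass m = (π/6) ρ d³ = (π/6) × 2880 × (26.2)³ = 2.712 × 10^7 kg
E = ½ m v² = 0.5 × 2.712 × 10^7 × (13300)² = 2.399 × 10^15 J
   = 2.399 × 10^15 / 4.184×10^15 = 0.5734 Mt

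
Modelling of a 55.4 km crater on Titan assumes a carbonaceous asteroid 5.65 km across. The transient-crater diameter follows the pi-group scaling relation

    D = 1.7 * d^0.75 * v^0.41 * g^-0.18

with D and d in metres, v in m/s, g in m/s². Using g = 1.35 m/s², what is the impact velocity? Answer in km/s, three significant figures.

Rearranging for v: v = [D / (1.7 · 5650^0.75 · 1.35^-0.18)]^(1/0.41).
D = 55400 m.
5650^0.75 = 651.7
1.35^-0.18 = 0.9474
Denominator = 1.7 × 651.7 × 0.9474 = 1050
D / 1050 = 55400 / 1050 = 52.76
v = 52.76^(1/0.41) = 52.76^2.439 = 15875 m/s

v ≈ 15.9 km/s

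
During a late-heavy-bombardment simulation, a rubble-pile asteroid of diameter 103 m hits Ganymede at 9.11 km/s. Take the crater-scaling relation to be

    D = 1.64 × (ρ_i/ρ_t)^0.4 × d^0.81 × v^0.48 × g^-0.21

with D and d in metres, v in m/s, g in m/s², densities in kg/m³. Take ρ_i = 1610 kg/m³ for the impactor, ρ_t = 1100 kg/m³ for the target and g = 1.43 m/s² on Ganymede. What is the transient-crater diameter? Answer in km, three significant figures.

In SI units: v = 9110 m/s.
(ρ_i/ρ_t)^0.4 = (1610/1100)^0.4 = 1.165
d^0.81 = 103^0.81 = 42.70
v^0.48 = 9110^0.48 = 79.54
g^-0.21 = 1.43^-0.21 = 0.9276
D = 1.64 × 1.165 × 42.70 × 79.54 × 0.9276 = 6019 m
   = 6.019 km

D ≈ 6.02 km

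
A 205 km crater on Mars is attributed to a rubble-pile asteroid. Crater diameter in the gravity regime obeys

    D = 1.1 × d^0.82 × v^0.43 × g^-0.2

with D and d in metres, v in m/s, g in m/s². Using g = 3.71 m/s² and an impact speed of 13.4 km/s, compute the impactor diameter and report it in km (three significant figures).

d ≈ 25.2 km

Rearranging for d: d = [D / (1.1 · 13400^0.43 · 3.71^-0.2)]^(1/0.82).
D = 205000 m.
13400^0.43 = 59.52
3.71^-0.2 = 0.7694
Denominator = 1.1 × 59.52 × 0.7694 = 50.37
D / 50.37 = 205000 / 50.37 = 4070
d = 4070^(1/0.82) = 4070^1.2195 = 25229 m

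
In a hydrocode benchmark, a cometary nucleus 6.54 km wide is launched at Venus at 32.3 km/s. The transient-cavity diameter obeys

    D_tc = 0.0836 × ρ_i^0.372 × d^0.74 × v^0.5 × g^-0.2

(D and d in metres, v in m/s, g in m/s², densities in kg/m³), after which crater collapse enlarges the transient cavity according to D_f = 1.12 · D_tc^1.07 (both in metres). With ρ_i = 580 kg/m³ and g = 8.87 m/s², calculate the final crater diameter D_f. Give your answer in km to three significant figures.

In SI: d = 6540 m, v = 32300 m/s.
ρ_i^0.372 = 580^0.372 = 10.67
d^0.74 = 6540^0.74 = 666.1
v^0.5 = 32300^0.5 = 179.7
g^-0.2 = 8.87^-0.2 = 0.6463
D_tc = 0.0836 × 10.67 × 666.1 × 179.7 × 0.6463 = 69010 m
D_f = 1.12 × (69010)^1.07 = 1.686 × 10^5 m
     = 168.6 km

D_f ≈ 169 km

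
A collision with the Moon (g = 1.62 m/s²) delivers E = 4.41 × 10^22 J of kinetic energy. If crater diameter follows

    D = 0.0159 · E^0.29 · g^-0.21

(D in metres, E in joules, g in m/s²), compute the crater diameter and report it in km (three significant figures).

D ≈ 53.0 km

E^0.29 = (4.41 × 10^22)^0.29 = 3.689 × 10^6
g^-0.21 = 1.62^-0.21 = 0.9037
D = 0.0159 × 3.689 × 10^6 × 0.9037 = 53007 m
   = 53.01 km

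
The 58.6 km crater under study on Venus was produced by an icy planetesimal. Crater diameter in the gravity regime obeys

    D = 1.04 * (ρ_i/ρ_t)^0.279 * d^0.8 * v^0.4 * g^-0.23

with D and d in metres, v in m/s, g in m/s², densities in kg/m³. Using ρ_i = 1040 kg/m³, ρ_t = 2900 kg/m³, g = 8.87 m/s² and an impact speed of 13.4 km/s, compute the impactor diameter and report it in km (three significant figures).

Rearranging for d: d = [D / (1.04 · (1040/2900)^0.279 · 13400^0.4 · 8.87^-0.23)]^(1/0.8).
D = 58600 m.
(1040/2900)^0.279 = 0.7512
13400^0.4 = 44.76
8.87^-0.23 = 0.6053
Denominator = 1.04 × 0.7512 × 44.76 × 0.6053 = 21.17
D / 21.17 = 58600 / 21.17 = 2768
d = 2768^(1/0.8) = 2768^1.25 = 20077 m

d ≈ 20.1 km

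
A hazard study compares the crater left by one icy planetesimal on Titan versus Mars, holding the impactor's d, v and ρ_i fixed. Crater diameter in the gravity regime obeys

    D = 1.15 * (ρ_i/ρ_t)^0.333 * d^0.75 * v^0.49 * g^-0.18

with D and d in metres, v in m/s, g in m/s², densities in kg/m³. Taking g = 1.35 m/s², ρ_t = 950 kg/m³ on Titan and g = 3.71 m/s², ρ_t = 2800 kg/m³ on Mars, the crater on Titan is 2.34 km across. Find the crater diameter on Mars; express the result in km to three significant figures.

D ≈ 1.36 km

The impactor-only factors (d, v, ρ_i) cancel in the ratio, leaving D_Mars/D_Titan = (g_Mars/g_Titan)^-0.18 · (ρ_t,Titan/ρ_t,Mars)^0.333.
(3.71/1.35)^-0.18 = 2.748^-0.18 = 0.8336
(950/2800)^0.333 = 0.3393^0.333 = 0.6977
Ratio = 0.8336 × 0.6977 = 0.5816
D_Mars = 0.5816 × 2.34 km = 1.36 km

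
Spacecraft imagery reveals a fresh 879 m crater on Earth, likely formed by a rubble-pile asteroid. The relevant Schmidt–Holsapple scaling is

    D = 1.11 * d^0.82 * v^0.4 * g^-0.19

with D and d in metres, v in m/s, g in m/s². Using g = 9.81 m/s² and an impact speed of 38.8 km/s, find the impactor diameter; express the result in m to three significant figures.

Rearranging for d: d = [D / (1.11 · 38800^0.4 · 9.81^-0.19)]^(1/0.82).
38800^0.4 = 68.48
9.81^-0.19 = 0.6480
Denominator = 1.11 × 68.48 × 0.6480 = 49.26
D / 49.26 = 879 / 49.26 = 17.84
d = 17.84^(1/0.82) = 17.84^1.2195 = 33.58 m

d ≈ 33.6 m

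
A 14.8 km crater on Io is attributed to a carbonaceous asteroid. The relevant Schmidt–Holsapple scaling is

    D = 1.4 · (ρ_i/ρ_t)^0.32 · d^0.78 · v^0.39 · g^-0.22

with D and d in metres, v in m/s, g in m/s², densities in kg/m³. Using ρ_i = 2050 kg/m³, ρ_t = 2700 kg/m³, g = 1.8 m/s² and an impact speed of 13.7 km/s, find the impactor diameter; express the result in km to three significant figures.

d ≈ 1.63 km

Rearranging for d: d = [D / (1.4 · (2050/2700)^0.32 · 13700^0.39 · 1.8^-0.22)]^(1/0.78).
D = 14800 m.
(2050/2700)^0.32 = 0.9156
13700^0.39 = 41.05
1.8^-0.22 = 0.8787
Denominator = 1.4 × 0.9156 × 41.05 × 0.8787 = 46.24
D / 46.24 = 14800 / 46.24 = 320.1
d = 320.1^(1/0.78) = 320.1^1.2821 = 1629 m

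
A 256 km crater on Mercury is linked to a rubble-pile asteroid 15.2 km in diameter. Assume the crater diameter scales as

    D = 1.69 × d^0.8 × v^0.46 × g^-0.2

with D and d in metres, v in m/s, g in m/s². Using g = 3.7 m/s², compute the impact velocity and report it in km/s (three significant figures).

Rearranging for v: v = [D / (1.69 · 15200^0.8 · 3.7^-0.2)]^(1/0.46).
D = 256000 m.
15200^0.8 = 2216
3.7^-0.2 = 0.7698
Denominator = 1.69 × 2216 × 0.7698 = 2883
D / 2883 = 256000 / 2883 = 88.80
v = 88.80^(1/0.46) = 88.80^2.1739 = 17205 m/s

v ≈ 17.2 km/s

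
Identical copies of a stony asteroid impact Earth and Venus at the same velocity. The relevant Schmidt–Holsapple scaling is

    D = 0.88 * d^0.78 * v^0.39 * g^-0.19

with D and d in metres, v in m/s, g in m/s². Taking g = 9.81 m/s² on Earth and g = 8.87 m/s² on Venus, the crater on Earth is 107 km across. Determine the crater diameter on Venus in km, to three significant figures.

D ≈ 109 km

All impactor-dependent factors cancel in the ratio, leaving D_Venus/D_Earth = (g_Venus/g_Earth)^-0.19.
(8.87/9.81)^-0.19 = 0.9042^-0.19 = 1.019
D_Venus = 1.019 × 107 km = 109 km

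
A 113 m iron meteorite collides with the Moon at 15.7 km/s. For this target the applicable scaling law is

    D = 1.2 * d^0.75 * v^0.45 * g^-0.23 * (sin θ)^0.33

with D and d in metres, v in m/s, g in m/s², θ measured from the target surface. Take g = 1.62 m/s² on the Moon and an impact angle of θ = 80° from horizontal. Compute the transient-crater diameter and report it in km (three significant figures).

D ≈ 2.86 km

In SI units: v = 15700 m/s.
d^0.75 = 113^0.75 = 34.66
v^0.45 = 15700^0.45 = 77.30
g^-0.23 = 1.62^-0.23 = 0.8950
(sin 80°)^0.33 = 0.9848^0.33 = 0.9950
D = 1.2 × 34.66 × 77.30 × 0.8950 × 0.9950 = 2863 m
   = 2.863 km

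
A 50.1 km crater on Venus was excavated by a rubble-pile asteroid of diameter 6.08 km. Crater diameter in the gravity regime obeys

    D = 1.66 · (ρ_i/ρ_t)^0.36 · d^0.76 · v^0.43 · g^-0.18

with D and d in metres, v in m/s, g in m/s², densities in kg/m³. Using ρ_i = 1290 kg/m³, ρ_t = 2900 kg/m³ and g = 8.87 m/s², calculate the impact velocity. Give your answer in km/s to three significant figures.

v ≈ 26.4 km/s

Rearranging for v: v = [D / (1.66 · (1290/2900)^0.36 · 6080^0.76 · 8.87^-0.18)]^(1/0.43).
D = 50100 m.
(1290/2900)^0.36 = 0.7470
6080^0.76 = 751.2
8.87^-0.18 = 0.6751
Denominator = 1.66 × 0.7470 × 751.2 × 0.6751 = 628.9
D / 628.9 = 50100 / 628.9 = 79.66
v = 79.66^(1/0.43) = 79.66^2.3256 = 26395 m/s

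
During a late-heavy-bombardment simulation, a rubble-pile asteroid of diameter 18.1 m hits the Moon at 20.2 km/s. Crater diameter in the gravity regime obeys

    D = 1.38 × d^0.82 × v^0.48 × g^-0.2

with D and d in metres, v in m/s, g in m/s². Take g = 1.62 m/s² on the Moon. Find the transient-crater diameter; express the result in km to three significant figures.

In SI units: v = 20200 m/s.
d^0.82 = 18.1^0.82 = 10.75
v^0.48 = 20200^0.48 = 116.6
g^-0.2 = 1.62^-0.2 = 0.9080
D = 1.38 × 10.75 × 116.6 × 0.9080 = 1571 m
   = 1.571 km

D ≈ 1.57 km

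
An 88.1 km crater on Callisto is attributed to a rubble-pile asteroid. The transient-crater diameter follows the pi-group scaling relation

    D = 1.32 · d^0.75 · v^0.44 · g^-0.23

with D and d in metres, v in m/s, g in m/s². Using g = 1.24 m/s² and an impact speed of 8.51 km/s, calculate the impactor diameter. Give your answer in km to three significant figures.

Rearranging for d: d = [D / (1.32 · 8510^0.44 · 1.24^-0.23)]^(1/0.75).
D = 88100 m.
8510^0.44 = 53.60
1.24^-0.23 = 0.9517
Denominator = 1.32 × 53.60 × 0.9517 = 67.33
D / 67.33 = 88100 / 67.33 = 1308
d = 1308^(1/0.75) = 1308^1.3333 = 14301 m

d ≈ 14.3 km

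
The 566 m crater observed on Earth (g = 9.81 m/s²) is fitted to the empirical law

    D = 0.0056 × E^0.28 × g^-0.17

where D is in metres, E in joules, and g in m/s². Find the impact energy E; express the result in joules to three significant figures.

Rearranging: E = [D / (0.0056 · g^-0.17)]^(1/0.28).
g^-0.17 = 9.81^-0.17 = 0.6783
D / (0.0056 × 0.6783) = 566 / (3.798 × 10^-3) = 1.490 × 10^5
E = (1.490 × 10^5)^3.5714 = 2.989 × 10^18 J

E ≈ 2.99 × 10^18 J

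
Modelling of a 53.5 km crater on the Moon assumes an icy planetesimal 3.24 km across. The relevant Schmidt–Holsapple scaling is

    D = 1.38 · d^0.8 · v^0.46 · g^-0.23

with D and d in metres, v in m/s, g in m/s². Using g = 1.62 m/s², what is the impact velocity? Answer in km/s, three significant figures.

Rearranging for v: v = [D / (1.38 · 3240^0.8 · 1.62^-0.23)]^(1/0.46).
D = 53500 m.
3240^0.8 = 643.3
1.62^-0.23 = 0.8950
Denominator = 1.38 × 643.3 × 0.8950 = 794.5
D / 794.5 = 53500 / 794.5 = 67.34
v = 67.34^(1/0.46) = 67.34^2.1739 = 9429 m/s

v ≈ 9.43 km/s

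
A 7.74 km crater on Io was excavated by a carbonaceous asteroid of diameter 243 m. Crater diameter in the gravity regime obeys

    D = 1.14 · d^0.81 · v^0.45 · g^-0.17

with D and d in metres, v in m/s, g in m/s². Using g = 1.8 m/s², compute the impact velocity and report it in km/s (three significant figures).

v ≈ 20.8 km/s

Rearranging for v: v = [D / (1.14 · 243^0.81 · 1.8^-0.17)]^(1/0.45).
D = 7740 m.
243^0.81 = 85.57
1.8^-0.17 = 0.9049
Denominator = 1.14 × 85.57 × 0.9049 = 88.27
D / 88.27 = 7740 / 88.27 = 87.69
v = 87.69^(1/0.45) = 87.69^2.2222 = 20779 m/s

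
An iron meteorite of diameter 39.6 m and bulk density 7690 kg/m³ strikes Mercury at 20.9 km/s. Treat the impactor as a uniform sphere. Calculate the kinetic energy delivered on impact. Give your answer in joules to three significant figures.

v = 20900 m/s.
Mass m = (π/6) ρ d³ = (π/6) × 7690 × (39.6)³ = 2.500 × 10^8 kg
E = ½ m v² = 0.5 × 2.500 × 10^8 × (20900)² = 5.460 × 10^16 J

E ≈ 5.46 × 10^16 J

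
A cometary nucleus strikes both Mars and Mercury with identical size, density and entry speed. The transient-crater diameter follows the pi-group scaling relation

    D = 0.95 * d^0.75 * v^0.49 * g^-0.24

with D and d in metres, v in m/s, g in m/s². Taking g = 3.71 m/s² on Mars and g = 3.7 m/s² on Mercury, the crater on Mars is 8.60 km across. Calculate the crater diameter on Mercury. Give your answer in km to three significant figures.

D ≈ 8.61 km

All impactor-dependent factors cancel in the ratio, leaving D_Mercury/D_Mars = (g_Mercury/g_Mars)^-0.24.
(3.7/3.71)^-0.24 = 0.9973^-0.24 = 1.001
D_Mercury = 1.001 × 8.60 km = 8.61 km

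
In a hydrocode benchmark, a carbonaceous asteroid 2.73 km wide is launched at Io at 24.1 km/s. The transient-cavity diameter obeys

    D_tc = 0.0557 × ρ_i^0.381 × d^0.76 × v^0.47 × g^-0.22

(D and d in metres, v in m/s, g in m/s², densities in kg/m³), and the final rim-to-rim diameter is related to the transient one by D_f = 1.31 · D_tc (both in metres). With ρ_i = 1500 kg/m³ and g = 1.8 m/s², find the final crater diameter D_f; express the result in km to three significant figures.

In SI: d = 2730 m, v = 24100 m/s.
ρ_i^0.381 = 1500^0.381 = 16.22
d^0.76 = 2730^0.76 = 408.8
v^0.47 = 24100^0.47 = 114.7
g^-0.22 = 1.8^-0.22 = 0.8787
D_tc = 0.0557 × 16.22 × 408.8 × 114.7 × 0.8787 = 37220 m
D_f = 1.31 × 37220 = 48758 m
     = 48.76 km

D_f ≈ 48.8 km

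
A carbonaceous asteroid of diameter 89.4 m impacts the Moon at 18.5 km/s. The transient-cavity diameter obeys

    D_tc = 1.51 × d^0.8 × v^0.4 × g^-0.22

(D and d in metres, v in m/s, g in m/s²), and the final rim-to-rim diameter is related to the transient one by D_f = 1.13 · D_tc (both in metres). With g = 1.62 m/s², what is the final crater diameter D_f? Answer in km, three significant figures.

D_f ≈ 2.84 km

v = 18500 m/s.
d^0.8 = 89.4^0.8 = 36.40
v^0.4 = 18500^0.4 = 50.92
g^-0.22 = 1.62^-0.22 = 0.8993
D_tc = 1.51 × 36.40 × 50.92 × 0.8993 = 2517 m
D_f = 1.13 × 2517 = 2844 m
     = 2.844 km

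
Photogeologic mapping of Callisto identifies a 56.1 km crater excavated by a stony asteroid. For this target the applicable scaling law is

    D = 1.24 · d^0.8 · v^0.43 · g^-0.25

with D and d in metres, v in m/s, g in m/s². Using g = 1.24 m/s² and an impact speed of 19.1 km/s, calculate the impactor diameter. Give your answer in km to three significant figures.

d ≈ 3.53 km

Rearranging for d: d = [D / (1.24 · 19100^0.43 · 1.24^-0.25)]^(1/0.8).
D = 56100 m.
19100^0.43 = 69.32
1.24^-0.25 = 0.9476
Denominator = 1.24 × 69.32 × 0.9476 = 81.45
D / 81.45 = 56100 / 81.45 = 688.8
d = 688.8^(1/0.8) = 688.8^1.25 = 3529 m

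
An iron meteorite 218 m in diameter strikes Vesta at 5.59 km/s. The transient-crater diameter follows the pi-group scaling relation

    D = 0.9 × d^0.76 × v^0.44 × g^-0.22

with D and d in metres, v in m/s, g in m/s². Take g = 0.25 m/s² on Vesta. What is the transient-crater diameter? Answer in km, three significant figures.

In SI units: v = 5590 m/s.
d^0.76 = 218^0.76 = 59.87
v^0.44 = 5590^0.44 = 44.55
g^-0.22 = 0.25^-0.22 = 1.357
D = 0.9 × 59.87 × 44.55 × 1.357 = 3257 m
   = 3.257 km

D ≈ 3.26 km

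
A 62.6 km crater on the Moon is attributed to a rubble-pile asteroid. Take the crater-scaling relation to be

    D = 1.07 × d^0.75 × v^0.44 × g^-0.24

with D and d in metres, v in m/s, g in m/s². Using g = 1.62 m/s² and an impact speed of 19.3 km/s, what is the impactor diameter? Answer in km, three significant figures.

d ≈ 8.11 km

Rearranging for d: d = [D / (1.07 · 19300^0.44 · 1.62^-0.24)]^(1/0.75).
D = 62600 m.
19300^0.44 = 76.85
1.62^-0.24 = 0.8907
Denominator = 1.07 × 76.85 × 0.8907 = 73.24
D / 73.24 = 62600 / 73.24 = 854.7
d = 854.7^(1/0.75) = 854.7^1.3333 = 8109 m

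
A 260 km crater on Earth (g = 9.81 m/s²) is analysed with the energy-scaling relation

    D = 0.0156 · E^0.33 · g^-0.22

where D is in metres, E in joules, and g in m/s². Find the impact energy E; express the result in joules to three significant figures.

E ≈ 3.51 × 10^22 J

Rearranging: E = [D / (0.0156 · g^-0.22)]^(1/0.33).
D = 260000 m.
g^-0.22 = 9.81^-0.22 = 0.6051
D / (0.0156 × 0.6051) = 260000 / (9.440 × 10^-3) = 2.754 × 10^7
E = (2.754 × 10^7)^3.0303 = 3.510 × 10^22 J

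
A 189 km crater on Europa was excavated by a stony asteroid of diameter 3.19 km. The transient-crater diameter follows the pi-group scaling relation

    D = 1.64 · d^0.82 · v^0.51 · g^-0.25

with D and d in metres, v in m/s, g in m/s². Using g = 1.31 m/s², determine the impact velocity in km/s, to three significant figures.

v ≈ 22.3 km/s

Rearranging for v: v = [D / (1.64 · 3190^0.82 · 1.31^-0.25)]^(1/0.51).
D = 189000 m.
3190^0.82 = 746.6
1.31^-0.25 = 0.9347
Denominator = 1.64 × 746.6 × 0.9347 = 1144
D / 1144 = 189000 / 1144 = 165.2
v = 165.2^(1/0.51) = 165.2^1.9608 = 22340 m/s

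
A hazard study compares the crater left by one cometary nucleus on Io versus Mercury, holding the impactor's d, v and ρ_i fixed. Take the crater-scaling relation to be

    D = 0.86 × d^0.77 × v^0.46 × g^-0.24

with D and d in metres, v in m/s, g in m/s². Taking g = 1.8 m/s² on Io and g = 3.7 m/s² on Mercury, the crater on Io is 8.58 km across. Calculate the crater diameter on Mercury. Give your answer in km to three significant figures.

All impactor-dependent factors cancel in the ratio, leaving D_Mercury/D_Io = (g_Mercury/g_Io)^-0.24.
(3.7/1.8)^-0.24 = 2.056^-0.24 = 0.8412
D_Mercury = 0.8412 × 8.58 km = 7.22 km

D ≈ 7.22 km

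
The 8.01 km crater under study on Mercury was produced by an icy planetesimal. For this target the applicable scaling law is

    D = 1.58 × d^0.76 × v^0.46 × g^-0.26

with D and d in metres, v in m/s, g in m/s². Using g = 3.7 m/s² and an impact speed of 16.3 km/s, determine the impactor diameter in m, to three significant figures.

Rearranging for d: d = [D / (1.58 · 16300^0.46 · 3.7^-0.26)]^(1/0.76).
D = 8010 m.
16300^0.46 = 86.62
3.7^-0.26 = 0.7117
Denominator = 1.58 × 86.62 × 0.7117 = 97.40
D / 97.40 = 8010 / 97.40 = 82.24
d = 82.24^(1/0.76) = 82.24^1.3158 = 331.0 m

d ≈ 331 m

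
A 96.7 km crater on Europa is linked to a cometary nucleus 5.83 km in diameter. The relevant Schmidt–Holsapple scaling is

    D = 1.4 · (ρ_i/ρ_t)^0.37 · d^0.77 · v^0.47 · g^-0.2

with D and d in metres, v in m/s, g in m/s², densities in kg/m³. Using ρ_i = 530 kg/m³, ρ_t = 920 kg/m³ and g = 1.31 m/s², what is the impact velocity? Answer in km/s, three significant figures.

v ≈ 23.2 km/s

Rearranging for v: v = [D / (1.4 · (530/920)^0.37 · 5830^0.77 · 1.31^-0.2)]^(1/0.47).
D = 96700 m.
(530/920)^0.37 = 0.8154
5830^0.77 = 793.5
1.31^-0.2 = 0.9474
Denominator = 1.4 × 0.8154 × 793.5 × 0.9474 = 858.2
D / 858.2 = 96700 / 858.2 = 112.7
v = 112.7^(1/0.47) = 112.7^2.1277 = 23221 m/s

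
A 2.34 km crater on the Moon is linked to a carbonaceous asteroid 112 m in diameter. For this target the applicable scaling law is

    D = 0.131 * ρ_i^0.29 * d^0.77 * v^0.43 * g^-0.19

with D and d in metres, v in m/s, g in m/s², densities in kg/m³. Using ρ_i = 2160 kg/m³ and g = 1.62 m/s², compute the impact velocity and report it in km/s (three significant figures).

v ≈ 11.5 km/s

Rearranging for v: v = [D / (0.131 · 2160^0.29 · 112^0.77 · 1.62^-0.19)]^(1/0.43).
D = 2340 m.
2160^0.29 = 9.268
112^0.77 = 37.84
1.62^-0.19 = 0.9124
Denominator = 0.131 × 9.268 × 37.84 × 0.9124 = 41.92
D / 41.92 = 2340 / 41.92 = 55.82
v = 55.82^(1/0.43) = 55.82^2.3256 = 11543 m/s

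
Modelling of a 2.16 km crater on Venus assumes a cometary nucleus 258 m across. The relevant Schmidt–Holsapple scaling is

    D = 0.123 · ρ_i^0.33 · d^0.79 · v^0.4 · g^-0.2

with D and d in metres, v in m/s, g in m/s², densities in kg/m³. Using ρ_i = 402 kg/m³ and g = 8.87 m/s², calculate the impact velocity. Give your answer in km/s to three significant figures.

Rearranging for v: v = [D / (0.123 · 402^0.33 · 258^0.79 · 8.87^-0.2)]^(1/0.4).
D = 2160 m.
402^0.33 = 7.234
258^0.79 = 80.39
8.87^-0.2 = 0.6463
Denominator = 0.123 × 7.234 × 80.39 × 0.6463 = 46.23
D / 46.23 = 2160 / 46.23 = 46.72
v = 46.72^(1/0.4) = 46.72^2.5 = 14920 m/s

v ≈ 14.9 km/s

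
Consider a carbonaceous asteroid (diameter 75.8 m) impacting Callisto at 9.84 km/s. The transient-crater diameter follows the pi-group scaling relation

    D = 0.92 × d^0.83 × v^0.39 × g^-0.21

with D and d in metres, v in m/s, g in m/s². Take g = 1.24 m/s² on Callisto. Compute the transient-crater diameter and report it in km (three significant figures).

In SI units: v = 9840 m/s.
d^0.83 = 75.8^0.83 = 36.32
v^0.39 = 9840^0.39 = 36.08
g^-0.21 = 1.24^-0.21 = 0.9558
D = 0.92 × 36.32 × 36.08 × 0.9558 = 1152 m
   = 1.152 km

D ≈ 1.15 km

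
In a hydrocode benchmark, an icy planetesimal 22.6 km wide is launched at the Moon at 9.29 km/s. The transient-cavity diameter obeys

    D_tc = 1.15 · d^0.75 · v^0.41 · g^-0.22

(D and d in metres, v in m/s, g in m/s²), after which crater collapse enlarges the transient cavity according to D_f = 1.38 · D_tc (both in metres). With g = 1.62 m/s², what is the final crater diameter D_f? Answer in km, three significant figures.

In SI: d = 22600 m, v = 9290 m/s.
d^0.75 = 22600^0.75 = 1843
v^0.41 = 9290^0.41 = 42.35
g^-0.22 = 1.62^-0.22 = 0.8993
D_tc = 1.15 × 1843 × 42.35 × 0.8993 = 80720 m
D_f = 1.38 × 80720 = 1.114 × 10^5 m
     = 111.4 km

D_f ≈ 111 km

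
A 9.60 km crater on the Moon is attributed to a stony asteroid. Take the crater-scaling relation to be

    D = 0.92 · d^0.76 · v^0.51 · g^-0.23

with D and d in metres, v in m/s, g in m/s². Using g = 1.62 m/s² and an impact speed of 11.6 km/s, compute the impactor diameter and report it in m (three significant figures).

d ≈ 420 m

Rearranging for d: d = [D / (0.92 · 11600^0.51 · 1.62^-0.23)]^(1/0.76).
D = 9600 m.
11600^0.51 = 118.3
1.62^-0.23 = 0.8950
Denominator = 0.92 × 118.3 × 0.8950 = 97.41
D / 97.41 = 9600 / 97.41 = 98.55
d = 98.55^(1/0.76) = 98.55^1.3158 = 420.0 m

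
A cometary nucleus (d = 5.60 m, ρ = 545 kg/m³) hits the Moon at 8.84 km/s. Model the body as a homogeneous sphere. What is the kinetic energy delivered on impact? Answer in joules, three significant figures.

v = 8840 m/s.
Mass m = (π/6) ρ d³ = (π/6) × 545 × (5.6)³ = 5.011 × 10^4 kg
E = ½ m v² = 0.5 × 5.011 × 10^4 × (8840)² = 1.958 × 10^12 J

E ≈ 1.96 × 10^12 J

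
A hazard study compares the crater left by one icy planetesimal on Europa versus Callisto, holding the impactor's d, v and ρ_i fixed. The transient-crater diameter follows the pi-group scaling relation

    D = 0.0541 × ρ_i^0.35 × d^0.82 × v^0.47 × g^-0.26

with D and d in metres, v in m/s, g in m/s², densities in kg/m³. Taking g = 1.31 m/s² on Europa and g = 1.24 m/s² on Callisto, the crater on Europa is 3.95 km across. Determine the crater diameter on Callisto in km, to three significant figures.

All impactor-dependent factors cancel in the ratio, leaving D_Callisto/D_Europa = (g_Callisto/g_Europa)^-0.26.
(1.24/1.31)^-0.26 = 0.9466^-0.26 = 1.014
D_Callisto = 1.014 × 3.95 km = 4.01 km

D ≈ 4.01 km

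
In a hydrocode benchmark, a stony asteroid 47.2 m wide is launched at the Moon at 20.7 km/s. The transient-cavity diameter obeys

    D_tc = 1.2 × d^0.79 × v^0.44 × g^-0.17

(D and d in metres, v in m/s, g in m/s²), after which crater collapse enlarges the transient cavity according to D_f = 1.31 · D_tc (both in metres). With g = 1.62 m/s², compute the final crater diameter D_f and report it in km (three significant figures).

D_f ≈ 2.41 km

v = 20700 m/s.
d^0.79 = 47.2^0.79 = 21.01
v^0.44 = 20700^0.44 = 79.26
g^-0.17 = 1.62^-0.17 = 0.9213
D_tc = 1.2 × 21.01 × 79.26 × 0.9213 = 1841 m
D_f = 1.31 × 1841 = 2412 m
     = 2.412 km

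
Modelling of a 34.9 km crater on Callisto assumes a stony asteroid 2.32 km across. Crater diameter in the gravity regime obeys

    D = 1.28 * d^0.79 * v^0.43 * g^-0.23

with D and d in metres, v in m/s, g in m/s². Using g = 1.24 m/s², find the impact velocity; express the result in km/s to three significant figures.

v ≈ 15.2 km/s

Rearranging for v: v = [D / (1.28 · 2320^0.79 · 1.24^-0.23)]^(1/0.43).
D = 34900 m.
2320^0.79 = 455.8
1.24^-0.23 = 0.9517
Denominator = 1.28 × 455.8 × 0.9517 = 555.2
D / 555.2 = 34900 / 555.2 = 62.86
v = 62.86^(1/0.43) = 62.86^2.3256 = 15216 m/s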